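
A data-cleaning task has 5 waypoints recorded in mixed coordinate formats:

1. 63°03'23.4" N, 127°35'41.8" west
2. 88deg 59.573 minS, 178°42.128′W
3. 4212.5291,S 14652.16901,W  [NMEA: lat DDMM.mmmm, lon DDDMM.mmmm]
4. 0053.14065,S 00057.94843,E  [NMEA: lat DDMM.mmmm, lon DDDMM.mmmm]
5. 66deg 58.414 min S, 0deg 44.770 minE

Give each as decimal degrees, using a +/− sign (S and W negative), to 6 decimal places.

1. 63.056500, -127.594944
2. -88.992883, -178.702133
3. -42.208818, -146.869484
4. -0.885678, 0.965807
5. -66.973567, 0.746167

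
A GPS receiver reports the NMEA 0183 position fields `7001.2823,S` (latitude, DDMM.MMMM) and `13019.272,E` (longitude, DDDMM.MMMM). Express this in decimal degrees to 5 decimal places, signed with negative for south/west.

Latitude: degrees = first 2 digits = 70, minutes = 1.2823; 70 + 1.2823/60 = 70.021372
S → negative
Lon: split at 3 digits → 130° and 19.272′; 130 + 19.272/60 = 130.321200
E → positive

-70.02137, 130.32120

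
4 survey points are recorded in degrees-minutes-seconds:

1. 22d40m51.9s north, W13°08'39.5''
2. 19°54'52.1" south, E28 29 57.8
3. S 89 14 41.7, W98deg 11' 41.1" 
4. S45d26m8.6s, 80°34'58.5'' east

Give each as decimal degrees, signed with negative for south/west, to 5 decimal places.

Point 1:
  Lat: 22° + 40/60 + 51.9/3600 = 22 + 0.666667 + 0.014417 = 22.681083
  N → positive
  λ: 8′ + 39.5″ = 8.65833′; 13 + 8.65833/60 = 13.144306
  W ⇒ negate
Point 2:
  φ: 19 + 54/60 + 52.1/3600 = 19.914472
  S → negative
  λ: 28° + 29/60 + 57.8/3600 = 28 + 0.483333 + 0.016056 = 28.499389
  E → positive
Point 3:
  φ: 89° + 14/60 + 41.7/3600 = 89 + 0.233333 + 0.011583 = 89.244917
  hemisphere S, so the sign is −
  Lon: 98 + 11/60 + 41.1/3600 = 98.194750
  W ⇒ negate
Point 4:
  Lat: 26′ + 8.6″ = 26.14333′; 45 + 26.14333/60 = 45.435722
  S → negative
  Lon: 80 + 34/60 + 58.5/3600 = 80.582917
  E → positive

1. 22.68108, -13.14431
2. -19.91447, 28.49939
3. -89.24492, -98.19475
4. -45.43572, 80.58292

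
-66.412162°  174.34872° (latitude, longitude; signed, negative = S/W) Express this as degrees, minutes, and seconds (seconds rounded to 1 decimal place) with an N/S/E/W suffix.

66°24′43.8″ S, 174°20′55.4″ E

Latitude is negative → S; |value| = 66.412162
Latitude: 0.412162 × 60 = 24.72972′ → 24′, remainder × 60 = 43.783″
Longitude: 0.348720 × 60 = 20.92320′ → 20′, remainder × 60 = 55.392″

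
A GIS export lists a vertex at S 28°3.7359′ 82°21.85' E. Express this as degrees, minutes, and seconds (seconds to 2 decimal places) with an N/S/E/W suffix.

28°03′44.15″ S, 82°21′51.00″ E

Lat: 3.73590′ → 3′ and 0.73590 × 60 = 44.1540″
Longitude: 21.85000′ → 21′ and 0.85000 × 60 = 51.0000″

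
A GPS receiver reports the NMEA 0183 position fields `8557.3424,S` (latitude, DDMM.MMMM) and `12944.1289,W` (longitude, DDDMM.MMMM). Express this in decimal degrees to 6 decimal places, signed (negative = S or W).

Latitude: split at 2 digits → 85° and 57.3424′; 85 + 57.3424/60 = 85.9557067
S ⇒ negate
Lon: degrees = first 3 digits = 129, minutes = 44.1289; 129 + 44.1289/60 = 129.7354817
W → negative

-85.955707, -129.735482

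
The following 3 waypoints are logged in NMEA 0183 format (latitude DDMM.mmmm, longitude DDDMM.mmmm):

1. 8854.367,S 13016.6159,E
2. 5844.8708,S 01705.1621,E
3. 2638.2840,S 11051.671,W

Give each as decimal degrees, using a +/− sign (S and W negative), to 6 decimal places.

1. -88.906117, 130.276932
2. -58.747847, 17.086035
3. -26.638067, -110.861183

Point 1:
  φ: degrees = first 2 digits = 88, minutes = 54.367; 88 + 54.367/60 = 88.9061167
  S → negative
  Lon: degrees = first 3 digits = 130, minutes = 16.6159; 130 + 16.6159/60 = 130.2769317
  E ⇒ keep positive
Point 2:
  Latitude: split at 2 digits → 58° and 44.8708′; 58 + 44.8708/60 = 58.7478467
  S → negative
  Lon: split at 3 digits → 017° and 5.1621′; 17 + 5.1621/60 = 17.0860350
  E ⇒ keep positive
Point 3:
  φ: split at 2 digits → 26° and 38.284′; 26 + 38.284/60 = 26.6380667
  hemisphere S, so the sign is −
  Lon: degrees = first 3 digits = 110, minutes = 51.671; 110 + 51.671/60 = 110.8611833
  W → negative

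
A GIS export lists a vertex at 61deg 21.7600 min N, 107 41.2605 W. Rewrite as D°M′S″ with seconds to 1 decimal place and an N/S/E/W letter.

Lat: 21.76000′ → 21′ and 0.76000 × 60 = 45.600″
λ: fractional minutes 0.26050 × 60 = 15.630″

61°21′45.6″ N, 107°41′15.6″ W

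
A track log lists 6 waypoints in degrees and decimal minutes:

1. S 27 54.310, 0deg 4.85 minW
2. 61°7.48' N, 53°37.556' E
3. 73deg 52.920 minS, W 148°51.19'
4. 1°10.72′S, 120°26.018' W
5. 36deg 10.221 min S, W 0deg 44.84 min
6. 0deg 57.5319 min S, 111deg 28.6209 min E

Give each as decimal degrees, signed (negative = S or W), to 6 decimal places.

Point 1:
  Lat: 27 + 54.31/60 = 27.9051667
  S ⇒ negate
  Longitude: 0 + 4.85/60 = 0.0808333
  hemisphere W, so the sign is −
Point 2:
  Latitude: 7.48′ = 0.124667°; total 61.1246667
  N → positive
  Longitude: 53 + 37.556/60 = 53.6259333
  E → positive
Point 3:
  φ: 52.92′ = 0.882000°; total 73.8820000
  S ⇒ negate
  Longitude: 51.19′ = 0.853167°; total 148.8531667
  hemisphere W, so the sign is −
Point 4:
  φ: 1 + 10.72/60 = 1.1786667
  S ⇒ negate
  Lon: 120 + 26.018/60 = 120.4336333
  W → negative
Point 5:
  φ: 36 + 10.221/60 = 36.1703500
  hemisphere S, so the sign is −
  Longitude: 0 + 44.84/60 = 0.7473333
  W → negative
Point 6:
  Lat: 0 + 57.5319/60 = 0.9588650
  hemisphere S, so the sign is −
  λ: 111 + 28.6209/60 = 111.4770150
  E → positive

1. -27.905167, -0.080833
2. 61.124667, 53.625933
3. -73.882000, -148.853167
4. -1.178667, -120.433633
5. -36.170350, -0.747333
6. -0.958865, 111.477015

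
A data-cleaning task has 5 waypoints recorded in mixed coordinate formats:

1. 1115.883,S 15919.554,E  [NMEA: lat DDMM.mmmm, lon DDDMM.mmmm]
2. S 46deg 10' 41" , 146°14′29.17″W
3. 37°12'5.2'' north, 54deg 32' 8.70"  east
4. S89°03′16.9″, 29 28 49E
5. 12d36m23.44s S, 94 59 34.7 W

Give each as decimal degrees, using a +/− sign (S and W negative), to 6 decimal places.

Point 1:
  φ: degrees = first 2 digits = 11, minutes = 15.883; 11 + 15.883/60 = 11.2647167
  hemisphere S, so the sign is −
  Longitude: split at 3 digits → 159° and 19.554′; 159 + 19.554/60 = 159.3259000
  E ⇒ keep positive
Point 2:
  Latitude: 46° + 10/60 + 41/3600 = 46 + 0.166667 + 0.011389 = 46.1780556
  S ⇒ negate
  λ: 14′ + 29.17″ = 14.48617′; 146 + 14.48617/60 = 146.2414361
  W ⇒ negate
Point 3:
  Latitude: 37 + 12/60 + 5.2/3600 = 37.2014444
  N → positive
  Lon: 54 + 32/60 + 8.7/3600 = 54.5357500
  E → positive
Point 4:
  φ: 3′ + 16.9″ = 3.28167′; 89 + 3.28167/60 = 89.0546944
  S ⇒ negate
  λ: 29 + 28/60 + 49/3600 = 29.4802778
  E → positive
Point 5:
  φ: 36′ + 23.44″ = 36.39067′; 12 + 36.39067/60 = 12.6065111
  S ⇒ negate
  λ: 59′ + 34.7″ = 59.57833′; 94 + 59.57833/60 = 94.9929722
  W → negative

1. -11.264717, 159.325900
2. -46.178056, -146.241436
3. 37.201444, 54.535750
4. -89.054694, 29.480278
5. -12.606511, -94.992972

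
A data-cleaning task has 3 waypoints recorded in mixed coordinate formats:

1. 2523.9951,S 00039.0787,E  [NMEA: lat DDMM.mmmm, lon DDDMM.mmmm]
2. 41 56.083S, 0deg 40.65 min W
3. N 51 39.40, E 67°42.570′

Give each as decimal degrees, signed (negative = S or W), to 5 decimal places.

1. -25.39992, 0.65131
2. -41.93472, -0.67750
3. 51.65667, 67.70950

Point 1:
  Lat: degrees = first 2 digits = 25, minutes = 23.9951; 25 + 23.9951/60 = 25.399918
  S ⇒ negate
  Longitude: degrees = first 3 digits = 0, minutes = 39.0787; 0 + 39.0787/60 = 0.651312
  E ⇒ keep positive
Point 2:
  φ: 56.083′ = 0.934717°; total 41.934717
  S ⇒ negate
  λ: 40.65′ = 0.677500°; total 0.677500
  hemisphere W, so the sign is −
Point 3:
  Latitude: 51 + 39.4/60 = 51.656667
  N ⇒ keep positive
  λ: 67 + 42.57/60 = 67.709500
  E → positive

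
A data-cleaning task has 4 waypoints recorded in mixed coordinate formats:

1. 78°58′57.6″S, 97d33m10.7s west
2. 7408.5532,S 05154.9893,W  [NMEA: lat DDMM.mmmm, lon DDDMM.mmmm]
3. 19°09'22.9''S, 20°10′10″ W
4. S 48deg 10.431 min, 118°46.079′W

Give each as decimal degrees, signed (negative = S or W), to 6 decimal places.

1. -78.982667, -97.552972
2. -74.142553, -51.916488
3. -19.156361, -20.169444
4. -48.173850, -118.767983

Point 1:
  φ: 78 + 58/60 + 57.6/3600 = 78.9826667
  S ⇒ negate
  Lon: 97° + 33/60 + 10.7/3600 = 97 + 0.550000 + 0.002972 = 97.5529722
  W → negative
Point 2:
  Latitude: split at 2 digits → 74° and 8.5532′; 74 + 8.5532/60 = 74.1425533
  hemisphere S, so the sign is −
  Longitude: split at 3 digits → 051° and 54.9893′; 51 + 54.9893/60 = 51.9164883
  W ⇒ negate
Point 3:
  φ: 9′ + 22.9″ = 9.38167′; 19 + 9.38167/60 = 19.1563611
  S ⇒ negate
  Longitude: 20 + 10/60 + 10/3600 = 20.1694444
  W → negative
Point 4:
  Latitude: 10.431′ = 0.173850°; total 48.1738500
  S → negative
  Longitude: 118 + 46.079/60 = 118.7679833
  W → negative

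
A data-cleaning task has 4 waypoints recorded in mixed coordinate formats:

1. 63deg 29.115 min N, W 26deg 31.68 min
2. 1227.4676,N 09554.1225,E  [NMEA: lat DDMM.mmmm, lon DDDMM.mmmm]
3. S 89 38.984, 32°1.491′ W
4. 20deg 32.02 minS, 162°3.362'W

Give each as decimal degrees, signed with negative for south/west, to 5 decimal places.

1. 63.48525, -26.52800
2. 12.45779, 95.90204
3. -89.64973, -32.02485
4. -20.53367, -162.05603

Point 1:
  φ: 29.115′ = 0.485250°; total 63.485250
  N ⇒ keep positive
  Longitude: 31.68′ = 0.528000°; total 26.528000
  W → negative
Point 2:
  φ: split at 2 digits → 12° and 27.4676′; 12 + 27.4676/60 = 12.457793
  N → positive
  Longitude: degrees = first 3 digits = 95, minutes = 54.1225; 95 + 54.1225/60 = 95.902042
  E → positive
Point 3:
  φ: 38.984′ = 0.649733°; total 89.649733
  S → negative
  Lon: 1.491′ = 0.024850°; total 32.024850
  W ⇒ negate
Point 4:
  Lat: 32.02′ = 0.533667°; total 20.533667
  S ⇒ negate
  λ: 3.362′ = 0.056033°; total 162.056033
  hemisphere W, so the sign is −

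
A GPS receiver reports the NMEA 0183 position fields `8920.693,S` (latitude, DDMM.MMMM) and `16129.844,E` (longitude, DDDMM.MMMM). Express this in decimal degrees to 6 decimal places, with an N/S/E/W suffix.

89.344883° S, 161.497400° E

Latitude: split at 2 digits → 89° and 20.693′; 89 + 20.693/60 = 89.3448833
Longitude: split at 3 digits → 161° and 29.844′; 161 + 29.844/60 = 161.4974000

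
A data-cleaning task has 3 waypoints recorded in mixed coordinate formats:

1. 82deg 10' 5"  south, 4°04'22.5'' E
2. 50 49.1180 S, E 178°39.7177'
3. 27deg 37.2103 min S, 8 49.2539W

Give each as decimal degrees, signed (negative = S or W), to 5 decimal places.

Point 1:
  φ: 82° + 10/60 + 5/3600 = 82 + 0.166667 + 0.001389 = 82.168056
  hemisphere S, so the sign is −
  λ: 4 + 4/60 + 22.5/3600 = 4.072917
  E → positive
Point 2:
  φ: 50 + 49.118/60 = 50.818633
  hemisphere S, so the sign is −
  λ: 178 + 39.7177/60 = 178.661962
  E → positive
Point 3:
  Latitude: 27 + 37.2103/60 = 27.620172
  hemisphere S, so the sign is −
  Longitude: 8 + 49.2539/60 = 8.820898
  hemisphere W, so the sign is −

1. -82.16806, 4.07292
2. -50.81863, 178.66196
3. -27.62017, -8.82090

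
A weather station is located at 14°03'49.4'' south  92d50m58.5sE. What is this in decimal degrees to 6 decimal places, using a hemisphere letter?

14.063722° S, 92.849583° E

Latitude: 3′ + 49.4″ = 3.82333′; 14 + 3.82333/60 = 14.0637222
λ: 92° + 50/60 + 58.5/3600 = 92 + 0.833333 + 0.016250 = 92.8495833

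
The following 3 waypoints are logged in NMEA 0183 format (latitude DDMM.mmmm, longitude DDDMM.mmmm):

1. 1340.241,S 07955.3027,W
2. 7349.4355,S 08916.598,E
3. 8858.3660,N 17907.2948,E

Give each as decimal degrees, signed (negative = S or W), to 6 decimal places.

1. -13.670683, -79.921712
2. -73.823925, 89.276633
3. 88.972767, 179.121580

Point 1:
  φ: degrees = first 2 digits = 13, minutes = 40.241; 13 + 40.241/60 = 13.6706833
  S → negative
  Longitude: degrees = first 3 digits = 79, minutes = 55.3027; 79 + 55.3027/60 = 79.9217117
  W → negative
Point 2:
  Lat: degrees = first 2 digits = 73, minutes = 49.4355; 73 + 49.4355/60 = 73.8239250
  hemisphere S, so the sign is −
  Lon: split at 3 digits → 089° and 16.598′; 89 + 16.598/60 = 89.2766333
  E ⇒ keep positive
Point 3:
  φ: split at 2 digits → 88° and 58.366′; 88 + 58.366/60 = 88.9727667
  N → positive
  Lon: split at 3 digits → 179° and 7.2948′; 179 + 7.2948/60 = 179.1215800
  E → positive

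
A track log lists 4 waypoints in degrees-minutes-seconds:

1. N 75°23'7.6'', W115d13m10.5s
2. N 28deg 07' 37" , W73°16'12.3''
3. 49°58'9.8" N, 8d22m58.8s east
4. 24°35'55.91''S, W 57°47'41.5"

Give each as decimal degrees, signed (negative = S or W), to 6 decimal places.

Point 1:
  Lat: 23′ + 7.6″ = 23.12667′; 75 + 23.12667/60 = 75.3854444
  N ⇒ keep positive
  Longitude: 115 + 13/60 + 10.5/3600 = 115.2195833
  W ⇒ negate
Point 2:
  Latitude: 7′ + 37″ = 7.61667′; 28 + 7.61667/60 = 28.1269444
  N ⇒ keep positive
  λ: 73° + 16/60 + 12.3/3600 = 73 + 0.266667 + 0.003417 = 73.2700833
  hemisphere W, so the sign is −
Point 3:
  φ: 58′ + 9.8″ = 58.16333′; 49 + 58.16333/60 = 49.9693889
  N → positive
  Lon: 22′ + 58.8″ = 22.98000′; 8 + 22.98000/60 = 8.3830000
  E ⇒ keep positive
Point 4:
  Latitude: 35′ + 55.91″ = 35.93183′; 24 + 35.93183/60 = 24.5988639
  S ⇒ negate
  Longitude: 57° + 47/60 + 41.5/3600 = 57 + 0.783333 + 0.011528 = 57.7948611
  W ⇒ negate

1. 75.385444, -115.219583
2. 28.126944, -73.270083
3. 49.969389, 8.383000
4. -24.598864, -57.794861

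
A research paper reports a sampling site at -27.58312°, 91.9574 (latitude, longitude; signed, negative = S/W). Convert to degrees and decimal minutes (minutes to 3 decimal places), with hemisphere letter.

Latitude is negative → S; |value| = 27.583120
φ: minutes = (27.583120 − 27) × 60 = 34.98720
Longitude: fractional part 0.957400 → 57.44400 minutes

27° 34.987′ S, 91° 57.444′ E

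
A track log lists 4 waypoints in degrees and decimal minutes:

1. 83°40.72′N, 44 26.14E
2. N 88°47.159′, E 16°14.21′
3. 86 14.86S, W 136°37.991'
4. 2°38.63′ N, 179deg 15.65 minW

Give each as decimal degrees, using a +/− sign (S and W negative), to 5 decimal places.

Point 1:
  Lat: 40.72′ = 0.678667°; total 83.678667
  N → positive
  Lon: 26.14′ = 0.435667°; total 44.435667
  E → positive
Point 2:
  Latitude: 47.159′ = 0.785983°; total 88.785983
  N → positive
  λ: 14.21′ = 0.236833°; total 16.236833
  E → positive
Point 3:
  φ: 14.86′ = 0.247667°; total 86.247667
  S ⇒ negate
  λ: 136 + 37.991/60 = 136.633183
  W → negative
Point 4:
  Latitude: 38.63′ = 0.643833°; total 2.643833
  N → positive
  Longitude: 179 + 15.65/60 = 179.260833
  W ⇒ negate

1. 83.67867, 44.43567
2. 88.78598, 16.23683
3. -86.24767, -136.63318
4. 2.64383, -179.26083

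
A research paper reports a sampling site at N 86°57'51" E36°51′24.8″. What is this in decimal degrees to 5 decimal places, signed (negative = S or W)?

86.96417, 36.85689

Lat: 86° + 57/60 + 51/3600 = 86 + 0.950000 + 0.014167 = 86.964167
N ⇒ keep positive
λ: 36 + 51/60 + 24.8/3600 = 36.856889
E ⇒ keep positive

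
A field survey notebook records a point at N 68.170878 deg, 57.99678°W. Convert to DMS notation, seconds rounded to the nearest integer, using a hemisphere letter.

Latitude: 0.170878 × 60 = 10.25268′ → 10′, remainder × 60 = 15.16″
λ: 0.996780° → 59.80680′; 0.80680 × 60 = 48.41″

68°10′15″ N, 57°59′48″ W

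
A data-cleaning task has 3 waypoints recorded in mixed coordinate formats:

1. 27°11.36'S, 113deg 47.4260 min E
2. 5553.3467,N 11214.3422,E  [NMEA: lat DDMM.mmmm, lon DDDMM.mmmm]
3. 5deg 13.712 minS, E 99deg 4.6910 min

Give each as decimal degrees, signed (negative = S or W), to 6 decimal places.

1. -27.189333, 113.790433
2. 55.889112, 112.239037
3. -5.228533, 99.078183

Point 1:
  φ: 27 + 11.36/60 = 27.1893333
  S → negative
  Longitude: 113 + 47.426/60 = 113.7904333
  E ⇒ keep positive
Point 2:
  Latitude: degrees = first 2 digits = 55, minutes = 53.3467; 55 + 53.3467/60 = 55.8891117
  N ⇒ keep positive
  Lon: split at 3 digits → 112° and 14.3422′; 112 + 14.3422/60 = 112.2390367
  E ⇒ keep positive
Point 3:
  φ: 5 + 13.712/60 = 5.2285333
  hemisphere S, so the sign is −
  λ: 4.691′ = 0.078183°; total 99.0781833
  E ⇒ keep positive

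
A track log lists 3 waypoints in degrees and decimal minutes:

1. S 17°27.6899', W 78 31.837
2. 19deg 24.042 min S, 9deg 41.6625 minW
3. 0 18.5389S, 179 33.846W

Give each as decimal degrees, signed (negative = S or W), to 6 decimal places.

1. -17.461498, -78.530617
2. -19.400700, -9.694375
3. -0.308982, -179.564100

Point 1:
  Lat: 17 + 27.6899/60 = 17.4614983
  S → negative
  λ: 31.837′ = 0.530617°; total 78.5306167
  hemisphere W, so the sign is −
Point 2:
  Lat: 19 + 24.042/60 = 19.4007000
  S ⇒ negate
  λ: 41.6625′ = 0.694375°; total 9.6943750
  W ⇒ negate
Point 3:
  Lat: 18.5389′ = 0.308982°; total 0.3089817
  S ⇒ negate
  Lon: 179 + 33.846/60 = 179.5641000
  W ⇒ negate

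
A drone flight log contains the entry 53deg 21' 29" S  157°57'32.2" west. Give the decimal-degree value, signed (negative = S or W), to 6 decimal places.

Lat: 53° + 21/60 + 29/3600 = 53 + 0.350000 + 0.008056 = 53.3580556
S → negative
Longitude: 57′ + 32.2″ = 57.53667′; 157 + 57.53667/60 = 157.9589444
hemisphere W, so the sign is −

-53.358056, -157.958944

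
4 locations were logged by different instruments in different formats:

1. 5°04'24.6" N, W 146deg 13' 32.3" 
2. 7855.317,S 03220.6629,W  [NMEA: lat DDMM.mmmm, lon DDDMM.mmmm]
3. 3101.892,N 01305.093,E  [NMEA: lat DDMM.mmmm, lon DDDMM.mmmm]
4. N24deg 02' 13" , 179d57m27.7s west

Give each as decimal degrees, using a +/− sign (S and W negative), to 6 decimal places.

Point 1:
  Lat: 5 + 4/60 + 24.6/3600 = 5.0735000
  N → positive
  Longitude: 13′ + 32.3″ = 13.53833′; 146 + 13.53833/60 = 146.2256389
  hemisphere W, so the sign is −
Point 2:
  φ: split at 2 digits → 78° and 55.317′; 78 + 55.317/60 = 78.9219500
  S → negative
  Lon: degrees = first 3 digits = 32, minutes = 20.6629; 32 + 20.6629/60 = 32.3443817
  W → negative
Point 3:
  Lat: degrees = first 2 digits = 31, minutes = 1.892; 31 + 1.892/60 = 31.0315333
  N ⇒ keep positive
  λ: degrees = first 3 digits = 13, minutes = 5.093; 13 + 5.093/60 = 13.0848833
  E → positive
Point 4:
  Lat: 24 + 2/60 + 13/3600 = 24.0369444
  N → positive
  λ: 57′ + 27.7″ = 57.46167′; 179 + 57.46167/60 = 179.9576944
  W → negative

1. 5.073500, -146.225639
2. -78.921950, -32.344382
3. 31.031533, 13.084883
4. 24.036944, -179.957694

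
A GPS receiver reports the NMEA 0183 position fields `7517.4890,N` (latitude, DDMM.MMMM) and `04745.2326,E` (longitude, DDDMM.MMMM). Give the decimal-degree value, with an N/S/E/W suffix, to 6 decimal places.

75.291483° N, 47.753877° E

φ: split at 2 digits → 75° and 17.489′; 75 + 17.489/60 = 75.2914833
Longitude: degrees = first 3 digits = 47, minutes = 45.2326; 47 + 45.2326/60 = 47.7538767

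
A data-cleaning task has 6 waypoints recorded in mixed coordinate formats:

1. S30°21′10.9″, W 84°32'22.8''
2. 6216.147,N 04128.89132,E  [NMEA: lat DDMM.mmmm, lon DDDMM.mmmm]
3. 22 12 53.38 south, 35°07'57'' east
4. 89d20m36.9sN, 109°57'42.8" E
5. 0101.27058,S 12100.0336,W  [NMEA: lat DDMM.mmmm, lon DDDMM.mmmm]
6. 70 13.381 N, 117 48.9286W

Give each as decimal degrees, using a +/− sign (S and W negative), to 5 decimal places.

Point 1:
  Lat: 21′ + 10.9″ = 21.18167′; 30 + 21.18167/60 = 30.353028
  S → negative
  λ: 84 + 32/60 + 22.8/3600 = 84.539667
  hemisphere W, so the sign is −
Point 2:
  φ: degrees = first 2 digits = 62, minutes = 16.147; 62 + 16.147/60 = 62.269117
  N → positive
  Longitude: split at 3 digits → 041° and 28.89132′; 41 + 28.89132/60 = 41.481522
  E ⇒ keep positive
Point 3:
  φ: 12′ + 53.38″ = 12.88967′; 22 + 12.88967/60 = 22.214828
  S ⇒ negate
  Longitude: 35 + 7/60 + 57/3600 = 35.132500
  E ⇒ keep positive
Point 4:
  Latitude: 89 + 20/60 + 36.9/3600 = 89.343583
  N → positive
  Longitude: 109° + 57/60 + 42.8/3600 = 109 + 0.950000 + 0.011889 = 109.961889
  E ⇒ keep positive
Point 5:
  Latitude: degrees = first 2 digits = 1, minutes = 1.27058; 1 + 1.27058/60 = 1.021176
  S → negative
  λ: split at 3 digits → 121° and 0.0336′; 121 + 0.0336/60 = 121.000560
  hemisphere W, so the sign is −
Point 6:
  φ: 13.381′ = 0.223017°; total 70.223017
  N ⇒ keep positive
  Lon: 117 + 48.9286/60 = 117.815477
  W ⇒ negate

1. -30.35303, -84.53967
2. 62.26912, 41.48152
3. -22.21483, 35.13250
4. 89.34358, 109.96189
5. -1.02118, -121.00056
6. 70.22302, -117.81548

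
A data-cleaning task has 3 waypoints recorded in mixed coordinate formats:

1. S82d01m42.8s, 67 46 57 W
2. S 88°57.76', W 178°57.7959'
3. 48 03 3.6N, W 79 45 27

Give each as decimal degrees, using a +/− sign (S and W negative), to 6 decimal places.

1. -82.028556, -67.782500
2. -88.962667, -178.963265
3. 48.051000, -79.757500

Point 1:
  Lat: 82 + 1/60 + 42.8/3600 = 82.0285556
  S → negative
  Lon: 46′ + 57″ = 46.95000′; 67 + 46.95000/60 = 67.7825000
  W → negative
Point 2:
  φ: 88 + 57.76/60 = 88.9626667
  S → negative
  Longitude: 178 + 57.7959/60 = 178.9632650
  hemisphere W, so the sign is −
Point 3:
  Latitude: 48° + 3/60 + 3.6/3600 = 48 + 0.050000 + 0.001000 = 48.0510000
  N → positive
  Lon: 79° + 45/60 + 27/3600 = 79 + 0.750000 + 0.007500 = 79.7575000
  W ⇒ negate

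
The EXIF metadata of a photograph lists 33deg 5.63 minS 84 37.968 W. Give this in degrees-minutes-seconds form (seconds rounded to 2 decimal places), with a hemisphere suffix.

33°05′37.80″ S, 84°37′58.08″ W

Lat: fractional minutes 0.63000 × 60 = 37.8000″
Lon: 37.96800′ → 37′ and 0.96800 × 60 = 58.0800″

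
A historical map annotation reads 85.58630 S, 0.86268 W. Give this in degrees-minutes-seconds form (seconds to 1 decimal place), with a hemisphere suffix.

85°35′10.7″ S, 0°51′45.6″ W

Latitude: whole degrees 85; 35.17800′ → 35′ and 10.680″
Longitude: 0.862680° → 51.76080′; 0.76080 × 60 = 45.648″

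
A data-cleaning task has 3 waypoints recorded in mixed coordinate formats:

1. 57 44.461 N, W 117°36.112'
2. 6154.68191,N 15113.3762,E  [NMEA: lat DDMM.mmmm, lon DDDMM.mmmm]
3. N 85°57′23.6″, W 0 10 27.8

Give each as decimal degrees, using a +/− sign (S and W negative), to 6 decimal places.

1. 57.741017, -117.601867
2. 61.911365, 151.222937
3. 85.956556, -0.174389

Point 1:
  φ: 44.461′ = 0.741017°; total 57.7410167
  N → positive
  λ: 117 + 36.112/60 = 117.6018667
  hemisphere W, so the sign is −
Point 2:
  Latitude: split at 2 digits → 61° and 54.68191′; 61 + 54.68191/60 = 61.9113652
  N → positive
  Lon: split at 3 digits → 151° and 13.3762′; 151 + 13.3762/60 = 151.2229367
  E ⇒ keep positive
Point 3:
  φ: 85 + 57/60 + 23.6/3600 = 85.9565556
  N → positive
  Longitude: 0 + 10/60 + 27.8/3600 = 0.1743889
  hemisphere W, so the sign is −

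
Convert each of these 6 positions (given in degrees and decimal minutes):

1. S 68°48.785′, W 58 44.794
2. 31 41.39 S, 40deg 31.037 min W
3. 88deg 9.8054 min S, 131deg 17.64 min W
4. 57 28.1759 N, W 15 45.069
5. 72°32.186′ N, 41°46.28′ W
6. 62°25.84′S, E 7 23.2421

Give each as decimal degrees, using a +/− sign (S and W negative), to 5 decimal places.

1. -68.81308, -58.74657
2. -31.68983, -40.51728
3. -88.16342, -131.29400
4. 57.46960, -15.75115
5. 72.53643, -41.77133
6. -62.43067, 7.38737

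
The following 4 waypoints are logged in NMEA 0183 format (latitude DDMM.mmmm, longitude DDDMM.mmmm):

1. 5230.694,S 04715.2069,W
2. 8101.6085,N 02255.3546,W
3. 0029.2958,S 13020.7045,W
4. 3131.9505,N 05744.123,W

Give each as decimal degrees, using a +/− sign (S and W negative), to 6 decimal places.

1. -52.511567, -47.253448
2. 81.026808, -22.922577
3. -0.488263, -130.345075
4. 31.532508, -57.735383

Point 1:
  φ: split at 2 digits → 52° and 30.694′; 52 + 30.694/60 = 52.5115667
  hemisphere S, so the sign is −
  Longitude: degrees = first 3 digits = 47, minutes = 15.2069; 47 + 15.2069/60 = 47.2534483
  W → negative
Point 2:
  Lat: split at 2 digits → 81° and 1.6085′; 81 + 1.6085/60 = 81.0268083
  N → positive
  Longitude: split at 3 digits → 022° and 55.3546′; 22 + 55.3546/60 = 22.9225767
  W ⇒ negate
Point 3:
  Latitude: degrees = first 2 digits = 0, minutes = 29.2958; 0 + 29.2958/60 = 0.4882633
  S ⇒ negate
  Longitude: split at 3 digits → 130° and 20.7045′; 130 + 20.7045/60 = 130.3450750
  hemisphere W, so the sign is −
Point 4:
  φ: split at 2 digits → 31° and 31.9505′; 31 + 31.9505/60 = 31.5325083
  N ⇒ keep positive
  Longitude: degrees = first 3 digits = 57, minutes = 44.123; 57 + 44.123/60 = 57.7353833
  W → negative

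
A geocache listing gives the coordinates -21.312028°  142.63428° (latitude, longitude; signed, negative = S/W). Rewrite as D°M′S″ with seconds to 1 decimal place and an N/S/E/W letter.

21°18′43.3″ S, 142°38′3.4″ E

Latitude is negative → S; |value| = 21.312028
Lat: 0.312028 × 60 = 18.72168′ → 18′, remainder × 60 = 43.301″
Longitude: 0.634280 × 60 = 38.05680′ → 38′, remainder × 60 = 3.408″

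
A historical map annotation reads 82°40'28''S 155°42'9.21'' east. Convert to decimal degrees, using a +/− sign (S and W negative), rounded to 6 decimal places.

-82.674444, 155.702558

Latitude: 82 + 40/60 + 28/3600 = 82.6744444
hemisphere S, so the sign is −
λ: 155 + 42/60 + 9.21/3600 = 155.7025583
E ⇒ keep positive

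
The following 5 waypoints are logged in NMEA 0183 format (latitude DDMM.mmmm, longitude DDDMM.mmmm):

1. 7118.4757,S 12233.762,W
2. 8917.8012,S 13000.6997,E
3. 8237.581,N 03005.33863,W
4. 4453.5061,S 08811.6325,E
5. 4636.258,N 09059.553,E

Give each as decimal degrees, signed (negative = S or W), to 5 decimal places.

Point 1:
  Latitude: split at 2 digits → 71° and 18.4757′; 71 + 18.4757/60 = 71.307928
  S ⇒ negate
  λ: degrees = first 3 digits = 122, minutes = 33.762; 122 + 33.762/60 = 122.562700
  W ⇒ negate
Point 2:
  φ: split at 2 digits → 89° and 17.8012′; 89 + 17.8012/60 = 89.296687
  hemisphere S, so the sign is −
  Longitude: split at 3 digits → 130° and 0.6997′; 130 + 0.6997/60 = 130.011662
  E → positive
Point 3:
  Latitude: degrees = first 2 digits = 82, minutes = 37.581; 82 + 37.581/60 = 82.626350
  N → positive
  Longitude: degrees = first 3 digits = 30, minutes = 5.33863; 30 + 5.33863/60 = 30.088977
  W ⇒ negate
Point 4:
  Lat: split at 2 digits → 44° and 53.5061′; 44 + 53.5061/60 = 44.891768
  S → negative
  λ: degrees = first 3 digits = 88, minutes = 11.6325; 88 + 11.6325/60 = 88.193875
  E → positive
Point 5:
  Lat: split at 2 digits → 46° and 36.258′; 46 + 36.258/60 = 46.604300
  N ⇒ keep positive
  Lon: split at 3 digits → 090° and 59.553′; 90 + 59.553/60 = 90.992550
  E → positive

1. -71.30793, -122.56270
2. -89.29669, 130.01166
3. 82.62635, -30.08898
4. -44.89177, 88.19388
5. 46.60430, 90.99255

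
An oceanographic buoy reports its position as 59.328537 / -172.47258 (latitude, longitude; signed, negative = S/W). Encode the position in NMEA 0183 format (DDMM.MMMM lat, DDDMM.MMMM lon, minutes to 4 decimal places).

φ: 59° + 0.328537 × 60 = 59° 19.712220′
Longitude is negative → W; |value| = 172.472580
λ: fractional part 0.472580 → 28.354800 minutes

5919.7122,N / 17228.3548,W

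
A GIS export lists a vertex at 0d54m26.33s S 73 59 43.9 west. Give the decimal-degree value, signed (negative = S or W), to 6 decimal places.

-0.907314, -73.995528

Latitude: 0° + 54/60 + 26.33/3600 = 0 + 0.900000 + 0.007314 = 0.9073139
S ⇒ negate
λ: 73° + 59/60 + 43.9/3600 = 73 + 0.983333 + 0.012194 = 73.9955278
W → negative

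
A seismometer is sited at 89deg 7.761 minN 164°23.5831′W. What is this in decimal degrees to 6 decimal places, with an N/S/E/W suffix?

89.129350° N, 164.393052° W

φ: 89 + 7.761/60 = 89.1293500
Longitude: 164 + 23.5831/60 = 164.3930517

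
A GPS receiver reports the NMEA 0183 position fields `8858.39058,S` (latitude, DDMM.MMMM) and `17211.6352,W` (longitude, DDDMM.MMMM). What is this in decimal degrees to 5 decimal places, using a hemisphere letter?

88.97318° S, 172.19392° W

φ: split at 2 digits → 88° and 58.39058′; 88 + 58.39058/60 = 88.973176
λ: split at 3 digits → 172° and 11.6352′; 172 + 11.6352/60 = 172.193920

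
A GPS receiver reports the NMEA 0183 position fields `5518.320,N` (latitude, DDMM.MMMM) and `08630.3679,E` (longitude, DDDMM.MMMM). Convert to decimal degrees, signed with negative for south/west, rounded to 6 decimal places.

Lat: degrees = first 2 digits = 55, minutes = 18.32; 55 + 18.32/60 = 55.3053333
N → positive
λ: degrees = first 3 digits = 86, minutes = 30.3679; 86 + 30.3679/60 = 86.5061317
E ⇒ keep positive

55.305333, 86.506132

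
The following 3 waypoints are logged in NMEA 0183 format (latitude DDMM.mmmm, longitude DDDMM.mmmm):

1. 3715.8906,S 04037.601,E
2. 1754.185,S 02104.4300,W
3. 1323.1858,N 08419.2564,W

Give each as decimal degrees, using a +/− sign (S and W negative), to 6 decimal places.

1. -37.264843, 40.626683
2. -17.903083, -21.073833
3. 13.386430, -84.320940

Point 1:
  Lat: degrees = first 2 digits = 37, minutes = 15.8906; 37 + 15.8906/60 = 37.2648433
  S ⇒ negate
  λ: split at 3 digits → 040° and 37.601′; 40 + 37.601/60 = 40.6266833
  E → positive
Point 2:
  Lat: degrees = first 2 digits = 17, minutes = 54.185; 17 + 54.185/60 = 17.9030833
  hemisphere S, so the sign is −
  Longitude: split at 3 digits → 021° and 4.43′; 21 + 4.43/60 = 21.0738333
  W → negative
Point 3:
  Lat: split at 2 digits → 13° and 23.1858′; 13 + 23.1858/60 = 13.3864300
  N → positive
  λ: split at 3 digits → 084° and 19.2564′; 84 + 19.2564/60 = 84.3209400
  W ⇒ negate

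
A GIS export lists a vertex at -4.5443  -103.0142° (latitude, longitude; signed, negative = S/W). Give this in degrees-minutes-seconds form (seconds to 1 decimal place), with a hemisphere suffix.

4°32′39.5″ S, 103°00′51.1″ W

Latitude is negative → S; |value| = 4.544300
Lat: 0.544300° → 32.65800′; 0.65800 × 60 = 39.480″
Longitude is negative → W; |value| = 103.014200
λ: whole degrees 103; 0.85200′ → 0′ and 51.120″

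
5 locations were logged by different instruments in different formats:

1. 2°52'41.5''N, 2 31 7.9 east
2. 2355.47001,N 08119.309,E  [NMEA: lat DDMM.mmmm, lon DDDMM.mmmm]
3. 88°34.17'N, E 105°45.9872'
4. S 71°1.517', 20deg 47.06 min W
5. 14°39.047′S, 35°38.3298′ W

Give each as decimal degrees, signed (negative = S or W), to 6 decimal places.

1. 2.878194, 2.518861
2. 23.924500, 81.321817
3. 88.569500, 105.766453
4. -71.025283, -20.784333
5. -14.650783, -35.638830

Point 1:
  φ: 2 + 52/60 + 41.5/3600 = 2.8781944
  N ⇒ keep positive
  λ: 2° + 31/60 + 7.9/3600 = 2 + 0.516667 + 0.002194 = 2.5188611
  E ⇒ keep positive
Point 2:
  Lat: degrees = first 2 digits = 23, minutes = 55.47001; 23 + 55.47001/60 = 23.9245002
  N → positive
  Lon: split at 3 digits → 081° and 19.309′; 81 + 19.309/60 = 81.3218167
  E ⇒ keep positive
Point 3:
  φ: 34.17′ = 0.569500°; total 88.5695000
  N ⇒ keep positive
  λ: 105 + 45.9872/60 = 105.7664533
  E ⇒ keep positive
Point 4:
  Latitude: 71 + 1.517/60 = 71.0252833
  S ⇒ negate
  Longitude: 20 + 47.06/60 = 20.7843333
  W ⇒ negate
Point 5:
  φ: 39.047′ = 0.650783°; total 14.6507833
  hemisphere S, so the sign is −
  λ: 38.3298′ = 0.638830°; total 35.6388300
  W → negative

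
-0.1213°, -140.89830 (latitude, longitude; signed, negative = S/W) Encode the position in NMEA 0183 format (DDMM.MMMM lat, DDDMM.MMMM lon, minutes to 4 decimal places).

Latitude is negative → S; |value| = 0.121300
Lat: 0° + 0.121300 × 60 = 0° 7.278000′
Longitude is negative → W; |value| = 140.898300
λ: minutes = (140.898300 − 140) × 60 = 53.898000

0007.2780,S / 14053.8980,W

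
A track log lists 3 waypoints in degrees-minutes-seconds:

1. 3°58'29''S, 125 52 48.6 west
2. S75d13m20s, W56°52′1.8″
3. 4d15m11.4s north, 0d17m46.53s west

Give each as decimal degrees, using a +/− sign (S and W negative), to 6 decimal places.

1. -3.974722, -125.880167
2. -75.222222, -56.867167
3. 4.253167, -0.296258

Point 1:
  Lat: 3° + 58/60 + 29/3600 = 3 + 0.966667 + 0.008056 = 3.9747222
  S ⇒ negate
  Longitude: 125° + 52/60 + 48.6/3600 = 125 + 0.866667 + 0.013500 = 125.8801667
  W ⇒ negate
Point 2:
  Latitude: 75 + 13/60 + 20/3600 = 75.2222222
  S → negative
  Lon: 56 + 52/60 + 1.8/3600 = 56.8671667
  hemisphere W, so the sign is −
Point 3:
  Latitude: 4° + 15/60 + 11.4/3600 = 4 + 0.250000 + 0.003167 = 4.2531667
  N → positive
  Lon: 0 + 17/60 + 46.53/3600 = 0.2962583
  hemisphere W, so the sign is −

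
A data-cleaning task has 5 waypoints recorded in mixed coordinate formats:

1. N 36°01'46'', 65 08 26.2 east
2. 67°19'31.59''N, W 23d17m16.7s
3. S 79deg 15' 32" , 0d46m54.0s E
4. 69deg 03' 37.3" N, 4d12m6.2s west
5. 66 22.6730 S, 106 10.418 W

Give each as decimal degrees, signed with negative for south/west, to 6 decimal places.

1. 36.029444, 65.140611
2. 67.325442, -23.287972
3. -79.258889, 0.781667
4. 69.060361, -4.201722
5. -66.377883, -106.173633

Point 1:
  Lat: 36 + 1/60 + 46/3600 = 36.0294444
  N → positive
  Longitude: 8′ + 26.2″ = 8.43667′; 65 + 8.43667/60 = 65.1406111
  E → positive
Point 2:
  Latitude: 19′ + 31.59″ = 19.52650′; 67 + 19.52650/60 = 67.3254417
  N ⇒ keep positive
  Longitude: 17′ + 16.7″ = 17.27833′; 23 + 17.27833/60 = 23.2879722
  W → negative
Point 3:
  φ: 79° + 15/60 + 32/3600 = 79 + 0.250000 + 0.008889 = 79.2588889
  hemisphere S, so the sign is −
  Lon: 46′ + 54″ = 46.90000′; 0 + 46.90000/60 = 0.7816667
  E → positive
Point 4:
  φ: 69° + 3/60 + 37.3/3600 = 69 + 0.050000 + 0.010361 = 69.0603611
  N ⇒ keep positive
  λ: 12′ + 6.2″ = 12.10333′; 4 + 12.10333/60 = 4.2017222
  hemisphere W, so the sign is −
Point 5:
  φ: 22.673′ = 0.377883°; total 66.3778833
  S ⇒ negate
  λ: 106 + 10.418/60 = 106.1736333
  W ⇒ negate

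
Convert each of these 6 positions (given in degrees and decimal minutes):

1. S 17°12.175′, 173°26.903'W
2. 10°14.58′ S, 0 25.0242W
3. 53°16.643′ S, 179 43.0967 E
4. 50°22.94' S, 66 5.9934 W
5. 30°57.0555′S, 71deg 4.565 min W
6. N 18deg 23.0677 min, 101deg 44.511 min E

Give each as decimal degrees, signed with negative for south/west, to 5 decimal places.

Point 1:
  φ: 17 + 12.175/60 = 17.202917
  hemisphere S, so the sign is −
  Lon: 173 + 26.903/60 = 173.448383
  W → negative
Point 2:
  Latitude: 10 + 14.58/60 = 10.243000
  hemisphere S, so the sign is −
  Longitude: 0 + 25.0242/60 = 0.417070
  hemisphere W, so the sign is −
Point 3:
  φ: 53 + 16.643/60 = 53.277383
  hemisphere S, so the sign is −
  Lon: 43.0967′ = 0.718278°; total 179.718278
  E → positive
Point 4:
  Lat: 22.94′ = 0.382333°; total 50.382333
  S ⇒ negate
  λ: 5.9934′ = 0.099890°; total 66.099890
  W → negative
Point 5:
  Lat: 30 + 57.0555/60 = 30.950925
  S ⇒ negate
  λ: 4.565′ = 0.076083°; total 71.076083
  W ⇒ negate
Point 6:
  φ: 18 + 23.0677/60 = 18.384462
  N → positive
  Longitude: 101 + 44.511/60 = 101.741850
  E ⇒ keep positive

1. -17.20292, -173.44838
2. -10.24300, -0.41707
3. -53.27738, 179.71828
4. -50.38233, -66.09989
5. -30.95093, -71.07608
6. 18.38446, 101.74185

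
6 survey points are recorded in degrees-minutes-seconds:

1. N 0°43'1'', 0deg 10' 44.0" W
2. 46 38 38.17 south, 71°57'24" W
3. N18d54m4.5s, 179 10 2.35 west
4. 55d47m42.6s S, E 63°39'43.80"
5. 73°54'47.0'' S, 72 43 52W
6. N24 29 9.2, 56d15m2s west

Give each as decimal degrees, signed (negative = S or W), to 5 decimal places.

Point 1:
  Latitude: 0° + 43/60 + 1/3600 = 0 + 0.716667 + 0.000278 = 0.716944
  N → positive
  Longitude: 10′ + 44″ = 10.73333′; 0 + 10.73333/60 = 0.178889
  W ⇒ negate
Point 2:
  φ: 46° + 38/60 + 38.17/3600 = 46 + 0.633333 + 0.010603 = 46.643936
  hemisphere S, so the sign is −
  Lon: 71 + 57/60 + 24/3600 = 71.956667
  W → negative
Point 3:
  Latitude: 54′ + 4.5″ = 54.07500′; 18 + 54.07500/60 = 18.901250
  N ⇒ keep positive
  λ: 179 + 10/60 + 2.35/3600 = 179.167319
  W → negative
Point 4:
  Lat: 55° + 47/60 + 42.6/3600 = 55 + 0.783333 + 0.011833 = 55.795167
  hemisphere S, so the sign is −
  Lon: 63° + 39/60 + 43.8/3600 = 63 + 0.650000 + 0.012167 = 63.662167
  E ⇒ keep positive
Point 5:
  Latitude: 73° + 54/60 + 47/3600 = 73 + 0.900000 + 0.013056 = 73.913056
  S → negative
  Longitude: 72 + 43/60 + 52/3600 = 72.731111
  W ⇒ negate
Point 6:
  φ: 29′ + 9.2″ = 29.15333′; 24 + 29.15333/60 = 24.485889
  N → positive
  Longitude: 15′ + 2″ = 15.03333′; 56 + 15.03333/60 = 56.250556
  W ⇒ negate

1. 0.71694, -0.17889
2. -46.64394, -71.95667
3. 18.90125, -179.16732
4. -55.79517, 63.66217
5. -73.91306, -72.73111
6. 24.48589, -56.25056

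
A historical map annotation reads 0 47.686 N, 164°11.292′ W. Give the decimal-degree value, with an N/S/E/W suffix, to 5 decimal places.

φ: 47.686′ = 0.794767°; total 0.794767
Longitude: 164 + 11.292/60 = 164.188200

0.79477° N, 164.18820° W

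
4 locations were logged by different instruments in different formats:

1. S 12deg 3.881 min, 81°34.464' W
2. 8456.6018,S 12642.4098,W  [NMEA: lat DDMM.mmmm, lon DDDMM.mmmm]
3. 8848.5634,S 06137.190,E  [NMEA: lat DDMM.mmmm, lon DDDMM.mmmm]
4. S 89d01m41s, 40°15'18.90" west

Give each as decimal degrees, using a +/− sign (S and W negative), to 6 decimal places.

1. -12.064683, -81.574400
2. -84.943363, -126.706830
3. -88.809390, 61.619833
4. -89.028056, -40.255250

Point 1:
  Lat: 12 + 3.881/60 = 12.0646833
  hemisphere S, so the sign is −
  λ: 34.464′ = 0.574400°; total 81.5744000
  W ⇒ negate
Point 2:
  Latitude: degrees = first 2 digits = 84, minutes = 56.6018; 84 + 56.6018/60 = 84.9433633
  S ⇒ negate
  Lon: degrees = first 3 digits = 126, minutes = 42.4098; 126 + 42.4098/60 = 126.7068300
  W ⇒ negate
Point 3:
  Lat: split at 2 digits → 88° and 48.5634′; 88 + 48.5634/60 = 88.8093900
  S ⇒ negate
  Lon: degrees = first 3 digits = 61, minutes = 37.19; 61 + 37.19/60 = 61.6198333
  E → positive
Point 4:
  φ: 1′ + 41″ = 1.68333′; 89 + 1.68333/60 = 89.0280556
  S → negative
  λ: 15′ + 18.9″ = 15.31500′; 40 + 15.31500/60 = 40.2552500
  W → negative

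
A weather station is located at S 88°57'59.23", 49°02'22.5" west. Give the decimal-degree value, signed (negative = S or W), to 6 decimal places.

-88.966453, -49.039583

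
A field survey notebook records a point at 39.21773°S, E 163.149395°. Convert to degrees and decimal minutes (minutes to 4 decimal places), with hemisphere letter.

Lat: 39° + 0.217730 × 60 = 39° 13.063800′
λ: 163° + 0.149395 × 60 = 163° 8.963700′

39° 13.0638′ S, 163° 8.9637′ E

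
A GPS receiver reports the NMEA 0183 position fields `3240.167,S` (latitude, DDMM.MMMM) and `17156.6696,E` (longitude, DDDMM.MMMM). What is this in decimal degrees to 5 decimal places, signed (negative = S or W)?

Latitude: degrees = first 2 digits = 32, minutes = 40.167; 32 + 40.167/60 = 32.669450
S ⇒ negate
Lon: degrees = first 3 digits = 171, minutes = 56.6696; 171 + 56.6696/60 = 171.944493
E → positive

-32.66945, 171.94449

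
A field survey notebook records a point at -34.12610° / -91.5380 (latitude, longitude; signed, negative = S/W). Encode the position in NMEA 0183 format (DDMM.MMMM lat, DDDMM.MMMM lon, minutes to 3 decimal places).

Latitude is negative → S; |value| = 34.126100
Lat: 34° + 0.126100 × 60 = 34° 7.56600′
Longitude is negative → W; |value| = 91.538000
λ: 91° + 0.538000 × 60 = 91° 32.28000′

3407.566,S / 09132.280,W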